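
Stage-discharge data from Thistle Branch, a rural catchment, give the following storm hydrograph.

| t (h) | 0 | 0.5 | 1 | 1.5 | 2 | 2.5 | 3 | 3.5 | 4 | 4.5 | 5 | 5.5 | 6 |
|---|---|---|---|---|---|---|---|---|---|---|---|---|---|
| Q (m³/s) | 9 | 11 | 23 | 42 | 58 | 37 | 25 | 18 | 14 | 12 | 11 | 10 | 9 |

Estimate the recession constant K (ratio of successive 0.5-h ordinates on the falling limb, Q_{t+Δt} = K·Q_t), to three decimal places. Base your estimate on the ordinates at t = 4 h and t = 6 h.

Using the recession-limb readings at t = 4 h and t = 6 h: Q falls from 14 to 9 m³/s over 4 intervals.
K = (Q₂/Q₁)^(1/4) = (9/14)^(1/4) = 0.895.

K ≈ 0.895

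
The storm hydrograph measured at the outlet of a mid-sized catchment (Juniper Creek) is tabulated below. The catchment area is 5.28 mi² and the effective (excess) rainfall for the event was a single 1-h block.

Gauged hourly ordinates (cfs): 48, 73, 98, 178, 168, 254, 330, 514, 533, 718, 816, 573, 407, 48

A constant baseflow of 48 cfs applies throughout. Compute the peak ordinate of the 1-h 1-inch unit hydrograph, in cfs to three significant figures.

Direct runoff: 0.0, 25.0, 50.0, 130.0, 120.0, 206.0, 282.0, 466.0, 485.0, 670.0, 768.0, 525.0, 359.0, 0.0 cfs; ΣQ_DR = 4086 cfs, peak = 768.0 cfs.
Runoff depth d = ΣQ_DR·Δt / A = 4086 × 3600 / (5.28 mi²) = 1.199 in.
The 1-inch UH is the DRH scaled by (1 in)/d, so U_p = 768.0 × 1/1.199 = 640 cfs.

U_p ≈ 640 cfs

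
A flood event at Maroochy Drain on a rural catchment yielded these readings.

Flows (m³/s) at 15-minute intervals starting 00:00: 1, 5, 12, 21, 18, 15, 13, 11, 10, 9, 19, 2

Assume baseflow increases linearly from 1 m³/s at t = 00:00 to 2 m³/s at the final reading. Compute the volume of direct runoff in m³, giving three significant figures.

Direct-runoff ordinates (Q − Q_b): 0.00, 3.91, 10.82, 19.73, 16.64, 13.55, 11.45, 9.36, 8.27, 7.18, 17.09, 0.00 m³/s.
ΣQ_DR = 118.0 m³/s.
With Δt = 0.25 h = 900 s, V = ΣQ_DR · Δt = 118.0 × 900 = 1.06 × 10^5 m³.

V ≈ 1.06 × 10^5 m³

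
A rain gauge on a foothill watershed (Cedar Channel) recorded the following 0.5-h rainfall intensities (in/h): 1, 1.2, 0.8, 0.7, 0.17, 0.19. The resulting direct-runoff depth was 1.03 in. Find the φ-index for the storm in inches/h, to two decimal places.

φ ≈ 0.41 in/h

Only the 4 blocks with intensity above φ contribute runoff: 1, 1.2, 0.8, 0.7 in/h.
Σ(I−φ)·Δt = d  ⇒  (1+1.2+0.8+0.7 − 4φ)·0.5 = 1.03
φ = (3.700 − 1.03/0.5) / 4 = 0.41 in/h.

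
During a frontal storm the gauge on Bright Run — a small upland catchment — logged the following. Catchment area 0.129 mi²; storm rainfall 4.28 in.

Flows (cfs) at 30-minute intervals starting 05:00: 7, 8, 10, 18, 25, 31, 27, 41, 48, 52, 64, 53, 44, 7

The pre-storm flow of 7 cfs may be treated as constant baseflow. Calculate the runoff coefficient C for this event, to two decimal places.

C ≈ 0.47

ΣQ_DR = 337.0 cfs; V = ΣQ_DR·Δt = 6.066 × 10^5 ft³.
Runoff depth d = V / A = 2.024 in.
C = d / P = 2.024 / 4.28 = 0.47.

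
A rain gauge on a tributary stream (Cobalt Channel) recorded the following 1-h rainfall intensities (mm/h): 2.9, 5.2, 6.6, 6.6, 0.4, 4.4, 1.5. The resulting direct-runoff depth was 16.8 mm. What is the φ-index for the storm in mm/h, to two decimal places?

φ ≈ 1.78 mm/h

Only the 5 blocks with intensity above φ contribute runoff: 2.9, 5.2, 6.6, 6.6, 4.4 mm/h.
Σ(I−φ)·Δt = d  ⇒  (2.9+5.2+6.6+6.6+4.4 − 5φ)·1 = 16.8
φ = (25.70 − 16.8/1) / 5 = 1.78 mm/h.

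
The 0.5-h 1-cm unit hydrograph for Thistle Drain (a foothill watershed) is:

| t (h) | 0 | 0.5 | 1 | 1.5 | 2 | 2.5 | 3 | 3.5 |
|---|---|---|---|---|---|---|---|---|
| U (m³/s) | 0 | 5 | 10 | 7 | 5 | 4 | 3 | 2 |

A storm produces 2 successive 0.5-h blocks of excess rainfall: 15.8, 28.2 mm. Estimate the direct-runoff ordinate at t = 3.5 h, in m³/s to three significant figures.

By discrete convolution, Q_j = Σ (P_i / 10 mm) · U_{j−i}.
At t = 3.5 h (j=7): Q = (15.8/10)·2 + (28.2/10)·3 = 11.6 m³/s.

Q ≈ 11.6 m³/s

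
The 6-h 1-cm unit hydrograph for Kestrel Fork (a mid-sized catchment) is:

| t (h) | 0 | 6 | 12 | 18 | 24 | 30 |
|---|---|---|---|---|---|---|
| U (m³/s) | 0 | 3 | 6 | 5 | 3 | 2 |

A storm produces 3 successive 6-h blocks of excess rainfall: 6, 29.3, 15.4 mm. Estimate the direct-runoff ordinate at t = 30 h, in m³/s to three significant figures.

Q ≈ 17.7 m³/s

By discrete convolution, Q_j = Σ (P_i / 10 mm) · U_{j−i}.
At t = 30 h (j=5): Q = (6/10)·2 + (29.3/10)·3 + (15.4/10)·5 = 17.7 m³/s.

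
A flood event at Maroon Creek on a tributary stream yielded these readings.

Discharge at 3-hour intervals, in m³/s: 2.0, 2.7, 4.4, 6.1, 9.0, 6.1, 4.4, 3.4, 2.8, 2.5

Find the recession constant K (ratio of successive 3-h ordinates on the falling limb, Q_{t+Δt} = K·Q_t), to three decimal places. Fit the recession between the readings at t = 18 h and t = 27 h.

Using the recession-limb readings at t = 18 h and t = 27 h: Q falls from 4.4 to 2.5 m³/s over 3 intervals.
K = (Q₂/Q₁)^(1/3) = (2.5/4.4)^(1/3) = 0.828.

K ≈ 0.828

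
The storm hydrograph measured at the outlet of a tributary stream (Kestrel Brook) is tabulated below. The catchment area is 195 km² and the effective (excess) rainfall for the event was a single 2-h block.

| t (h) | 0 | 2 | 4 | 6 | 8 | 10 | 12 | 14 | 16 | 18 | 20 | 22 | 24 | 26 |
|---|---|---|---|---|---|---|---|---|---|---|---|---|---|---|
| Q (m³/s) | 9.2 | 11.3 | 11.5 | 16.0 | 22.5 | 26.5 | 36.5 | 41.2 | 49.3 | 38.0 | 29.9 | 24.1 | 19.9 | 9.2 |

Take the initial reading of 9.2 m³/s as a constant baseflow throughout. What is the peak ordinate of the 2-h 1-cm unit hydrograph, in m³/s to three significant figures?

U_p ≈ 50.2 m³/s

Direct runoff: 0.0, 2.1, 2.3, 6.8, 13.3, 17.3, 27.3, 32.0, 40.1, 28.8, 20.7, 14.9, 10.7, 0.0 m³/s; ΣQ_DR = 216.3 m³/s, peak = 40.1 m³/s.
Runoff depth d = ΣQ_DR·Δt / A = 216.3 × 7200 / (195 km²) = 7.986 mm.
The 1-cm UH is the DRH scaled by (10 mm)/d, so U_p = 40.1 × 10/7.986 = 50.2 m³/s.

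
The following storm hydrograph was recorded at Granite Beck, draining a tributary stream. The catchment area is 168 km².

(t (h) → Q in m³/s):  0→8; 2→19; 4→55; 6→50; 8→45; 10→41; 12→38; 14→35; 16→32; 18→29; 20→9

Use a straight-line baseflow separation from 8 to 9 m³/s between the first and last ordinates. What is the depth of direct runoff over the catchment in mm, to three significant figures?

Direct runoff: 0.00, 10.90, 46.80, 41.70, 36.60, 32.50, 29.40, 26.30, 23.20, 20.10, 0.00 m³/s; ΣQ_DR = 267.5 m³/s.
V = ΣQ_DR · Δt = 267.5 × 7200 s = 1.926 × 10^6 m³.
Over A = 168 km², depth = V / A = 11.5 mm.

d ≈ 11.5 mm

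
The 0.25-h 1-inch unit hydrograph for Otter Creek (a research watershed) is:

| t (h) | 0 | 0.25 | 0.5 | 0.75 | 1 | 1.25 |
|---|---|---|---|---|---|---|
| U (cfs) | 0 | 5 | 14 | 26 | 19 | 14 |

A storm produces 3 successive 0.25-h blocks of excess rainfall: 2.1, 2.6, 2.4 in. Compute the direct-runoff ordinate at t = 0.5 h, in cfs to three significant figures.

By discrete convolution, Q_j = Σ (P_i / 1 in) · U_{j−i}.
At t = 0.5 h (j=2): Q = (2.1/1)·14 + (2.6/1)·5 + (2.4/1)·0 = 42.4 cfs.

Q ≈ 42.4 cfs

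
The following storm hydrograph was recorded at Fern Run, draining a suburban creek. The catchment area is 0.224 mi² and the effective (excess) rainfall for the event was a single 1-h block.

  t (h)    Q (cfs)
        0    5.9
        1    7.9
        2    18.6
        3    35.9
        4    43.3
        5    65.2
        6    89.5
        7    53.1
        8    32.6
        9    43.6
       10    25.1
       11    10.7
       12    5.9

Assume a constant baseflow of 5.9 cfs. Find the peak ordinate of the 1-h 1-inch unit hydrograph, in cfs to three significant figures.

U_p ≈ 33.5 cfs

Direct runoff: 0.0, 2.0, 12.7, 30.0, 37.4, 59.3, 83.6, 47.2, 26.7, 37.7, 19.2, 4.8, 0.0 cfs; ΣQ_DR = 360.6 cfs, peak = 83.6 cfs.
Runoff depth d = ΣQ_DR·Δt / A = 360.6 × 3600 / (0.224 mi²) = 2.495 in.
The 1-inch UH is the DRH scaled by (1 in)/d, so U_p = 83.6 × 1/2.495 = 33.5 cfs.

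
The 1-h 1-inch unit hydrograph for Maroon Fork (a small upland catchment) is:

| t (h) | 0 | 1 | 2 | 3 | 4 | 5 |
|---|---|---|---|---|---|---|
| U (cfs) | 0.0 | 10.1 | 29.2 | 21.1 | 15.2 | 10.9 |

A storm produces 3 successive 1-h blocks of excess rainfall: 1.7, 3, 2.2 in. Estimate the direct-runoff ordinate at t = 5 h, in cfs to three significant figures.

Q ≈ 111 cfs

By discrete convolution, Q_j = Σ (P_i / 1 in) · U_{j−i}.
At t = 5 h (j=5): Q = (1.7/1)·10.9 + (3/1)·15.2 + (2.2/1)·21.1 = 111 cfs.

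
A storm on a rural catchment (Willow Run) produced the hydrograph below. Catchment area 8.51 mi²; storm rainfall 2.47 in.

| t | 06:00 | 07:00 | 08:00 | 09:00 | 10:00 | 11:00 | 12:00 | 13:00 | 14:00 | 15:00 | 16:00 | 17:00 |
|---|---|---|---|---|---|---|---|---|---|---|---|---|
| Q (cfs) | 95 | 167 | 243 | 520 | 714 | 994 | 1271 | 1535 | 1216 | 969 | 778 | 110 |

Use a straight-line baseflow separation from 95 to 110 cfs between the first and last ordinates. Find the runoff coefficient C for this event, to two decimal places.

C ≈ 0.54

ΣQ_DR = 7382 cfs; V = ΣQ_DR·Δt = 2.658 × 10^7 ft³.
Runoff depth d = V / A = 1.344 in.
C = d / P = 1.344 / 2.47 = 0.54.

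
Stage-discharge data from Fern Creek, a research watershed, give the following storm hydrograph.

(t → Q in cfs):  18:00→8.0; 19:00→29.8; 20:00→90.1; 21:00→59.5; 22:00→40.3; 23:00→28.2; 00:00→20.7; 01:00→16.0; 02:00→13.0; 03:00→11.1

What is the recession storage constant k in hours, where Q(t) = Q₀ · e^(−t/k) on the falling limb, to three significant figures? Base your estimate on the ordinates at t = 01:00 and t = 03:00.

On the falling limb, Q drops from 16.0 to 11.1 cfs between t = 01:00 and t = 03:00 (Δt = 2 h).
k = −Δt / ln(Q₂/Q₁) = −2 / ln(11.1/16.0) = 5.47 h.

k ≈ 5.47 h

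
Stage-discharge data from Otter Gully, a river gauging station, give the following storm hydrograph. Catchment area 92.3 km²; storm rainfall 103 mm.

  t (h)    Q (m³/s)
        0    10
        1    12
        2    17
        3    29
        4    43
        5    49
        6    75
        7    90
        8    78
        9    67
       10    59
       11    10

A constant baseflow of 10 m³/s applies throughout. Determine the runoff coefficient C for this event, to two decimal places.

C ≈ 0.16

ΣQ_DR = 419.0 m³/s; V = ΣQ_DR·Δt = 1.508 × 10^6 m³.
Runoff depth d = V / A = 16.34 mm.
C = d / P = 16.34 / 103 = 0.16.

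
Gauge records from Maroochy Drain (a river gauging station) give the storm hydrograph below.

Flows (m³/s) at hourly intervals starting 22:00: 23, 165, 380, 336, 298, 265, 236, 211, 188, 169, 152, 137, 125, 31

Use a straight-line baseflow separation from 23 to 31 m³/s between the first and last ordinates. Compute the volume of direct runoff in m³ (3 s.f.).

V ≈ 8.42 × 10^6 m³

Direct-runoff ordinates (Q − Q_b): 0.00, 141.38, 355.77, 311.15, 272.54, 238.92, 209.31, 183.69, 160.08, 140.46, 122.85, 107.23, 94.62, 0.00 m³/s.
ΣQ_DR = 2338 m³/s.
With Δt = 1 h = 3600 s, V = ΣQ_DR · Δt = 2338 × 3600 = 8.42 × 10^6 m³.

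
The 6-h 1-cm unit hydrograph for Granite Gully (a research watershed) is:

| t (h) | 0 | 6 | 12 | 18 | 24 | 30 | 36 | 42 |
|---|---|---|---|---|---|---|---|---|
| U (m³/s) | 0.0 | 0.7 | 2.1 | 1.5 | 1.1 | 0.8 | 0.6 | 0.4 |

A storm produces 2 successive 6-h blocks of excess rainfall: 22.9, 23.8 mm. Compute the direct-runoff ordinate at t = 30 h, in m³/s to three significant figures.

Q ≈ 4.45 m³/s

By discrete convolution, Q_j = Σ (P_i / 10 mm) · U_{j−i}.
At t = 30 h (j=5): Q = (22.9/10)·0.8 + (23.8/10)·1.1 = 4.45 m³/s.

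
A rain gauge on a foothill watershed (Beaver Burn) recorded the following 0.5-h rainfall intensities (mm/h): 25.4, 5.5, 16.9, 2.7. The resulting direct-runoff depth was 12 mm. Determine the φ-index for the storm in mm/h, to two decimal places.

Only the 2 blocks with intensity above φ contribute runoff: 25.4, 16.9 mm/h.
Σ(I−φ)·Δt = d  ⇒  (25.4+16.9 − 2φ)·0.5 = 12
φ = (42.30 − 12/0.5) / 2 = 9.15 mm/h.

φ ≈ 9.15 mm/h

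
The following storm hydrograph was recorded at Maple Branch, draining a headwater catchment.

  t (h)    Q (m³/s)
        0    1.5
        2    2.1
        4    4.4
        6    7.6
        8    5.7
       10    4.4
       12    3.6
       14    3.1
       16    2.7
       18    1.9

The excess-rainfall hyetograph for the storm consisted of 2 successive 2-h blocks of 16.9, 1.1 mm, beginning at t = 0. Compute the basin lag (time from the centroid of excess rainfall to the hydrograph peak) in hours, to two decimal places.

Centroid of excess rainfall: t_c = Σ P_i·t̄_i / ΣP_i = 1.1222 h (block centres at 1, 3 h).
Hydrograph peak occurs at t = 6 h, so basin lag t_L = 6 − 1.1222 = 4.88 h.

t_L ≈ 4.88 h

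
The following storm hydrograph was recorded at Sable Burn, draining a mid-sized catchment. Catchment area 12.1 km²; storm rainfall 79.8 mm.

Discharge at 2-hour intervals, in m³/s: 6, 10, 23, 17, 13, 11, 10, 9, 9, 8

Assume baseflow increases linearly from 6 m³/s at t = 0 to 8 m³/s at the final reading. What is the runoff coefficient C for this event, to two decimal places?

C ≈ 0.34

ΣQ_DR = 46.00 m³/s; V = ΣQ_DR·Δt = 3.312 × 10^5 m³.
Runoff depth d = V / A = 27.37 mm.
C = d / P = 27.37 / 79.8 = 0.34.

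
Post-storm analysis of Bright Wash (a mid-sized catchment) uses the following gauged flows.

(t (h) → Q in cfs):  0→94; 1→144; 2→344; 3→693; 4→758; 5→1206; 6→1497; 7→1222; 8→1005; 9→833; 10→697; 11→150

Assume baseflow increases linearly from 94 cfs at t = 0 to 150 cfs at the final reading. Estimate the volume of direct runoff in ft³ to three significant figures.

V ≈ 2.58 × 10^7 ft³

Direct-runoff ordinates (Q − Q_b): 0.00, 44.91, 239.82, 583.73, 643.64, 1086.55, 1372.45, 1092.36, 870.27, 693.18, 552.09, 0.00 cfs.
ΣQ_DR = 7179 cfs.
With Δt = 1 h = 3600 s, V = ΣQ_DR · Δt = 7179 × 3600 = 2.58 × 10^7 ft³.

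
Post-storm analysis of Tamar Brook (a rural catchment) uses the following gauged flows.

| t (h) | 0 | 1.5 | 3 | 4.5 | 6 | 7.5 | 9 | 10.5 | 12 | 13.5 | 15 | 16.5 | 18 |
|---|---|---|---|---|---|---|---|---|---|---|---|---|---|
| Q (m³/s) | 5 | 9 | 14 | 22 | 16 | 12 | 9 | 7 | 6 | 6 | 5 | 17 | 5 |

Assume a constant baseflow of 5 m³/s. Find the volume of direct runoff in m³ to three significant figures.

V ≈ 3.67 × 10^5 m³

Direct-runoff ordinates (Q − Q_b): 0.0, 4.0, 9.0, 17.0, 11.0, 7.0, 4.0, 2.0, 1.0, 1.0, 0.0, 12.0, 0.0 m³/s.
ΣQ_DR = 68.00 m³/s.
With Δt = 1.5 h = 5400 s, V = ΣQ_DR · Δt = 68.00 × 5400 = 3.67 × 10^5 m³.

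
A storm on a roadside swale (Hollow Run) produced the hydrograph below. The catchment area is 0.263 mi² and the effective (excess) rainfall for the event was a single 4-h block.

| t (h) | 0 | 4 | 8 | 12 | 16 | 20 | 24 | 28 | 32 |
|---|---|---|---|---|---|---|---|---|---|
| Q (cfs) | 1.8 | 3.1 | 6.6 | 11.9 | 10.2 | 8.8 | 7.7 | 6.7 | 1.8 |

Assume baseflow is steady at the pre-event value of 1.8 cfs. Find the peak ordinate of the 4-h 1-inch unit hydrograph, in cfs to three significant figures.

U_p ≈ 10.1 cfs

Direct runoff: 0.0, 1.3, 4.8, 10.1, 8.4, 7.0, 5.9, 4.9, 0.0 cfs; ΣQ_DR = 42.40 cfs, peak = 10.1 cfs.
Runoff depth d = ΣQ_DR·Δt / A = 42.40 × 14400 / (0.263 mi²) = 0.9993 in.
The 1-inch UH is the DRH scaled by (1 in)/d, so U_p = 10.1 × 1/0.9993 = 10.1 cfs.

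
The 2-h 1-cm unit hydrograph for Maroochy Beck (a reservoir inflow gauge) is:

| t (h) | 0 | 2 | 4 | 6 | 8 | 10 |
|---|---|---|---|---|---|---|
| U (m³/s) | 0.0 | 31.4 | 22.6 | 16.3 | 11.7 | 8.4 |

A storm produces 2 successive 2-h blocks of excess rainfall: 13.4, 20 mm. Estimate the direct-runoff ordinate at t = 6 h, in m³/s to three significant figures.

By discrete convolution, Q_j = Σ (P_i / 10 mm) · U_{j−i}.
At t = 6 h (j=3): Q = (13.4/10)·16.3 + (20/10)·22.6 = 67.0 m³/s.

Q ≈ 67.0 m³/s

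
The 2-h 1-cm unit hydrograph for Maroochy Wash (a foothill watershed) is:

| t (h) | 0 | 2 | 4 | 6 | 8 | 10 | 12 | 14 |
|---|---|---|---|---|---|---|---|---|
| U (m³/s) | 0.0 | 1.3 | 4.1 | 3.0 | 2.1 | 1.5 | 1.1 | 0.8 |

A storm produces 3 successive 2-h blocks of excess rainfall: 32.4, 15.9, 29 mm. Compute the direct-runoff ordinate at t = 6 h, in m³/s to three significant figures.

Q ≈ 20.0 m³/s

By discrete convolution, Q_j = Σ (P_i / 10 mm) · U_{j−i}.
At t = 6 h (j=3): Q = (32.4/10)·3.0 + (15.9/10)·4.1 + (29/10)·1.3 = 20.0 m³/s.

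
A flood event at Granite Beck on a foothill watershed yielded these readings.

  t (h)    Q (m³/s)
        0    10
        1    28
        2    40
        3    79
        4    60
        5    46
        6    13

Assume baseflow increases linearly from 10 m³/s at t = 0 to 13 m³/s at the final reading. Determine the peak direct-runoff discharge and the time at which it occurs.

Q_p = 67.50 m³/s at t = 3 h

Subtracting baseflow gives direct-runoff ordinates: 0.00, 17.50, 29.00, 67.50, 48.00, 33.50, 0.00 m³/s.
The maximum is 67.50 m³/s, occurring at the reading for t = 3 h.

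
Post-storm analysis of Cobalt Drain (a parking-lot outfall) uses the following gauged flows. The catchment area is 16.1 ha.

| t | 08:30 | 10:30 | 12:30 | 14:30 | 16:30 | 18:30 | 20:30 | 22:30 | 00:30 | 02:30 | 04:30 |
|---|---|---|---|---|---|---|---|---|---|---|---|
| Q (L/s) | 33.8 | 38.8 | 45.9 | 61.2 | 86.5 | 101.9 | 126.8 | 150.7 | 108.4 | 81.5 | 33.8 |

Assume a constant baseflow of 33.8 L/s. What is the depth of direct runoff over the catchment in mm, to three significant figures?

Direct runoff: 0.0, 5.0, 12.1, 27.4, 52.7, 68.1, 93.0, 116.9, 74.6, 47.7, 0.0 L/s; ΣQ_DR = 497.5 L/s.
V = ΣQ_DR · Δt = 497.5 × 7200 s = 3.582 × 10^6 L.
Over A = 16.1 ha, depth = V / A = 22.2 mm.

d ≈ 22.2 mm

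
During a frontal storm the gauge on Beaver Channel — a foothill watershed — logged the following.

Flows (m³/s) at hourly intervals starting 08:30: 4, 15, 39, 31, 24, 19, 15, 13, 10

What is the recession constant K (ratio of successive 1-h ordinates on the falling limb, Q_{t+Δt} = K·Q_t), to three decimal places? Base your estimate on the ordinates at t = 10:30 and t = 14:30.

Using the recession-limb readings at t = 10:30 and t = 14:30: Q falls from 39 to 15 m³/s over 4 intervals.
K = (Q₂/Q₁)^(1/4) = (15/39)^(1/4) = 0.788.

K ≈ 0.788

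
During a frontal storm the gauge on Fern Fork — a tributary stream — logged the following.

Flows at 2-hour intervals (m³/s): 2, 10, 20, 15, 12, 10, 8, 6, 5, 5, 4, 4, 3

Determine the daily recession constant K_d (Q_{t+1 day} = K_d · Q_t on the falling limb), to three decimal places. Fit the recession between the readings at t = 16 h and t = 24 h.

Between t = 16 h and t = 24 h the flow falls from 5 to 3 m³/s over 4×2 h = 8 h.
Per-interval ratio K = (3/5)^(1/4) = 0.8801; K_d = K^(24/2) = 0.216.

K_d ≈ 0.216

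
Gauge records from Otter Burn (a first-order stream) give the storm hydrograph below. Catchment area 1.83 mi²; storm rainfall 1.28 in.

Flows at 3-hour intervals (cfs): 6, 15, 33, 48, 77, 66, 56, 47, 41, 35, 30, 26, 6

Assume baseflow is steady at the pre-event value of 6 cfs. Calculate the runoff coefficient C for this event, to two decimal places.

ΣQ_DR = 408.0 cfs; V = ΣQ_DR·Δt = 4.406 × 10^6 ft³.
Runoff depth d = V / A = 1.036 in.
C = d / P = 1.036 / 1.28 = 0.81.

C ≈ 0.81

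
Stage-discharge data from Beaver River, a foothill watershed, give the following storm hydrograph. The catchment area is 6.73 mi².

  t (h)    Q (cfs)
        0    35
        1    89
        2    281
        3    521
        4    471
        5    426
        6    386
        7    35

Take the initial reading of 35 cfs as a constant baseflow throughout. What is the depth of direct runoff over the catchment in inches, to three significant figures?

Direct runoff: 0.0, 54.0, 246.0, 486.0, 436.0, 391.0, 351.0, 0.0 cfs; ΣQ_DR = 1964 cfs.
V = ΣQ_DR · Δt = 1964 × 3600 s = 7.070 × 10^6 ft³.
Over A = 6.73 mi², depth = V / A = 0.452 in.

d ≈ 0.452 in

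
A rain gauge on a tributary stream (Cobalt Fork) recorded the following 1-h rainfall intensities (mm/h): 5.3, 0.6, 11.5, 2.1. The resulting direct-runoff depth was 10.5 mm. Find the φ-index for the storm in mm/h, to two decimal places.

Only the 2 blocks with intensity above φ contribute runoff: 5.3, 11.5 mm/h.
Σ(I−φ)·Δt = d  ⇒  (5.3+11.5 − 2φ)·1 = 10.5
φ = (16.80 − 10.5/1) / 2 = 3.15 mm/h.

φ ≈ 3.15 mm/h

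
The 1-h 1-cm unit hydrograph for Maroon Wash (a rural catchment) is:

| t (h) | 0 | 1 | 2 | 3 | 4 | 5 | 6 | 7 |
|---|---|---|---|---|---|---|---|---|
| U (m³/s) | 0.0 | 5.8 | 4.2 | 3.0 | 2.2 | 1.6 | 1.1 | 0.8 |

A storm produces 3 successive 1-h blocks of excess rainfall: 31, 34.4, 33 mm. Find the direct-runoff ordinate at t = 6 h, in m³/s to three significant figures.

By discrete convolution, Q_j = Σ (P_i / 10 mm) · U_{j−i}.
At t = 6 h (j=6): Q = (31/10)·1.1 + (34.4/10)·1.6 + (33/10)·2.2 = 16.2 m³/s.

Q ≈ 16.2 m³/s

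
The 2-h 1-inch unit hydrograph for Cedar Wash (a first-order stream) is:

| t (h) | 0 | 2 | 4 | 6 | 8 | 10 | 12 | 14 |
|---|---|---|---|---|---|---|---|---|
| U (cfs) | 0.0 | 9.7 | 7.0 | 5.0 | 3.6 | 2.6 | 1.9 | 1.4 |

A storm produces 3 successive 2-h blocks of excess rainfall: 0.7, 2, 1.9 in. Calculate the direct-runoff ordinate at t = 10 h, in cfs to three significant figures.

Q ≈ 18.5 cfs

By discrete convolution, Q_j = Σ (P_i / 1 in) · U_{j−i}.
At t = 10 h (j=5): Q = (0.7/1)·2.6 + (2/1)·3.6 + (1.9/1)·5.0 = 18.5 cfs.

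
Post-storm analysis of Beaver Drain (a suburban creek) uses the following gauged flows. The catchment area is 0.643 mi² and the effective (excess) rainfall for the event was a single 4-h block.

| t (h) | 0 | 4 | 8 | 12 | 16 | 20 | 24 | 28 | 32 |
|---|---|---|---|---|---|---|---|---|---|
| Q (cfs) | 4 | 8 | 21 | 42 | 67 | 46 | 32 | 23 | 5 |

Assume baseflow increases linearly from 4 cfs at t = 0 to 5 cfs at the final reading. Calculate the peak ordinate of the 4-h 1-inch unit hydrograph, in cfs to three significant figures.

Direct runoff: 0.00, 3.88, 16.75, 37.62, 62.50, 41.38, 27.25, 18.12, 0.00 cfs; ΣQ_DR = 207.5 cfs, peak = 62.50 cfs.
Runoff depth d = ΣQ_DR·Δt / A = 207.5 × 14400 / (0.643 mi²) = 2.000 in.
The 1-inch UH is the DRH scaled by (1 in)/d, so U_p = 62.50 × 1/2.000 = 31.2 cfs.

U_p ≈ 31.2 cfs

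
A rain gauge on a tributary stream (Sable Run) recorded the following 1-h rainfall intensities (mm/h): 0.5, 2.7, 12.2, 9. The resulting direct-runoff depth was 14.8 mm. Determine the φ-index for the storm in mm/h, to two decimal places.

Only the 2 blocks with intensity above φ contribute runoff: 12.2, 9 mm/h.
Σ(I−φ)·Δt = d  ⇒  (12.2+9 − 2φ)·1 = 14.8
φ = (21.20 − 14.8/1) / 2 = 3.20 mm/h.

φ ≈ 3.20 mm/h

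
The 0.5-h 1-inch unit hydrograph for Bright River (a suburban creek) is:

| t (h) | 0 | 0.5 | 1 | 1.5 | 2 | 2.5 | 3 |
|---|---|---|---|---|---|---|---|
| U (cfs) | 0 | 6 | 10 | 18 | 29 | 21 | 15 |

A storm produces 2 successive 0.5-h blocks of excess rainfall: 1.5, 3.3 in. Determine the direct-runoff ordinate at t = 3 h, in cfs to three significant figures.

Q ≈ 91.8 cfs

By discrete convolution, Q_j = Σ (P_i / 1 in) · U_{j−i}.
At t = 3 h (j=6): Q = (1.5/1)·15 + (3.3/1)·21 = 91.8 cfs.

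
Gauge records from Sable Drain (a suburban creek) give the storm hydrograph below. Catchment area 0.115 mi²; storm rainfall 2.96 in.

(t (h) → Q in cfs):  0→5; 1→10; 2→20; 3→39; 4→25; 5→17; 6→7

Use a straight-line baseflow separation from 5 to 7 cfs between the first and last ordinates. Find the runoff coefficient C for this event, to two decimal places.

C ≈ 0.37

ΣQ_DR = 81.00 cfs; V = ΣQ_DR·Δt = 2.916 × 10^5 ft³.
Runoff depth d = V / A = 1.091 in.
C = d / P = 1.091 / 2.96 = 0.37.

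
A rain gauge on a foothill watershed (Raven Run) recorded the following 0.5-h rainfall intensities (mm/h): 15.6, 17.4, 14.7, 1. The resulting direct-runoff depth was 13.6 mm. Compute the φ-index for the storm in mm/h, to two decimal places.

Only the 3 blocks with intensity above φ contribute runoff: 15.6, 17.4, 14.7 mm/h.
Σ(I−φ)·Δt = d  ⇒  (15.6+17.4+14.7 − 3φ)·0.5 = 13.6
φ = (47.70 − 13.6/0.5) / 3 = 6.83 mm/h.

φ ≈ 6.83 mm/h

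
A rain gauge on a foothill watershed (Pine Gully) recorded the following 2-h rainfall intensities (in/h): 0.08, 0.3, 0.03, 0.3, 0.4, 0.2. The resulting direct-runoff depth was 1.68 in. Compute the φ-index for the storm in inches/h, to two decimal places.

φ ≈ 0.09 in/h

Only the 4 blocks with intensity above φ contribute runoff: 0.3, 0.3, 0.4, 0.2 in/h.
Σ(I−φ)·Δt = d  ⇒  (0.3+0.3+0.4+0.2 − 4φ)·2 = 1.68
φ = (1.200 − 1.68/2) / 4 = 0.09 in/h.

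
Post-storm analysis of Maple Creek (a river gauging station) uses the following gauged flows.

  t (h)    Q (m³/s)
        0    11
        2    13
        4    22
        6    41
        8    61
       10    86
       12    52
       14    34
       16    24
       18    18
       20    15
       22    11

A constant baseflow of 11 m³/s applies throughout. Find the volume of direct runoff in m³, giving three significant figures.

V ≈ 1.84 × 10^6 m³

Direct-runoff ordinates (Q − Q_b): 0.0, 2.0, 11.0, 30.0, 50.0, 75.0, 41.0, 23.0, 13.0, 7.0, 4.0, 0.0 m³/s.
ΣQ_DR = 256.0 m³/s.
With Δt = 2 h = 7200 s, V = ΣQ_DR · Δt = 256.0 × 7200 = 1.84 × 10^6 m³.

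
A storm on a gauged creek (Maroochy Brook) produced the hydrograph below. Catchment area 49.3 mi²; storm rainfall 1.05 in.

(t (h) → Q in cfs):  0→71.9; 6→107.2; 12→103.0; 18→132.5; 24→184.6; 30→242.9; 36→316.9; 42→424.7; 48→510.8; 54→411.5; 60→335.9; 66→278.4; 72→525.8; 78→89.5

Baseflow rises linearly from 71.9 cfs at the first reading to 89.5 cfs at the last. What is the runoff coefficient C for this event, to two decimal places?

ΣQ_DR = 2606 cfs; V = ΣQ_DR·Δt = 5.629 × 10^7 ft³.
Runoff depth d = V / A = 0.4914 in.
C = d / P = 0.4914 / 1.05 = 0.47.

C ≈ 0.47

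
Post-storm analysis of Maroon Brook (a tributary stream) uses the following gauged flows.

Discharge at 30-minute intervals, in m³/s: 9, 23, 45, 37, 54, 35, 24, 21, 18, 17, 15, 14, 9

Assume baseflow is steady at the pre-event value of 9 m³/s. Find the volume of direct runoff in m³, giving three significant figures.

V ≈ 3.67 × 10^5 m³

Direct-runoff ordinates (Q − Q_b): 0.0, 14.0, 36.0, 28.0, 45.0, 26.0, 15.0, 12.0, 9.0, 8.0, 6.0, 5.0, 0.0 m³/s.
ΣQ_DR = 204.0 m³/s.
With Δt = 0.5 h = 1800 s, V = ΣQ_DR · Δt = 204.0 × 1800 = 3.67 × 10^5 m³.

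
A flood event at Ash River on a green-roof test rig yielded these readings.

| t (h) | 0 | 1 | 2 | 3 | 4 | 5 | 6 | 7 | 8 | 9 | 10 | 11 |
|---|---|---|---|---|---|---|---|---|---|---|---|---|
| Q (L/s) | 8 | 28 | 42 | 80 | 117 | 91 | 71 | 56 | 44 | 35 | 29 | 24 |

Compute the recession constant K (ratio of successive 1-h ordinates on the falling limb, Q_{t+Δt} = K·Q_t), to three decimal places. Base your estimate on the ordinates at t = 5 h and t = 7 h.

K ≈ 0.784

Using the recession-limb readings at t = 5 h and t = 7 h: Q falls from 91 to 56 L/s over 2 intervals.
K = (Q₂/Q₁)^(1/2) = (56/91)^(1/2) = 0.784.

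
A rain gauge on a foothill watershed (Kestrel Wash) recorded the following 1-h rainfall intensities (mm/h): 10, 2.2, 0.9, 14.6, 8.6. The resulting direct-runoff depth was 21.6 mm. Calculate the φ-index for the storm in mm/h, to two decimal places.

φ ≈ 3.87 mm/h

Only the 3 blocks with intensity above φ contribute runoff: 10, 14.6, 8.6 mm/h.
Σ(I−φ)·Δt = d  ⇒  (10+14.6+8.6 − 3φ)·1 = 21.6
φ = (33.20 − 21.6/1) / 3 = 3.87 mm/h.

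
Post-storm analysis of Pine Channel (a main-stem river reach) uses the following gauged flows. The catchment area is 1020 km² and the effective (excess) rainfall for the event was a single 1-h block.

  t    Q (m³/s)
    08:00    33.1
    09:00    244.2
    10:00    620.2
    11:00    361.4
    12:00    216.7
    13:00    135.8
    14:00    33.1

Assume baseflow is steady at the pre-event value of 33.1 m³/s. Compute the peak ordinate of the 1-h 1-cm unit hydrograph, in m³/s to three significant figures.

U_p ≈ 1180 m³/s

Direct runoff: 0.0, 211.1, 587.1, 328.3, 183.6, 102.7, 0.0 m³/s; ΣQ_DR = 1413 m³/s, peak = 587.1 m³/s.
Runoff depth d = ΣQ_DR·Δt / A = 1413 × 3600 / (1020 km²) = 4.986 mm.
The 1-cm UH is the DRH scaled by (10 mm)/d, so U_p = 587.1 × 10/4.986 = 1180 m³/s.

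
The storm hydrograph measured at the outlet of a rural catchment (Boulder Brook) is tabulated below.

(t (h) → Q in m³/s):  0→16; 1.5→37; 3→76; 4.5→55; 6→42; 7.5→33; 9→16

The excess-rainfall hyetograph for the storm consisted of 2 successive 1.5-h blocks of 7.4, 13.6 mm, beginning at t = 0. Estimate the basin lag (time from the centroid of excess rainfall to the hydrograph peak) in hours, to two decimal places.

Centroid of excess rainfall: t_c = Σ P_i·t̄_i / ΣP_i = 1.7214 h (block centres at 0.75, 2.25 h).
Hydrograph peak occurs at t = 3 h, so basin lag t_L = 3 − 1.7214 = 1.28 h.

t_L ≈ 1.28 h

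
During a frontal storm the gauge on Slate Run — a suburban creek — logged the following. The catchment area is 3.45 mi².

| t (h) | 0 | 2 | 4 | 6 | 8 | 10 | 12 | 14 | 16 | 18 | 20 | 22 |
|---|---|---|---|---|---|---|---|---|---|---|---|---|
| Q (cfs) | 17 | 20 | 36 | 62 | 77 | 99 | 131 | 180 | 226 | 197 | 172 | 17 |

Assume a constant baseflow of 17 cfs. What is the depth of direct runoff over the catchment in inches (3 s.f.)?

d ≈ 0.925 in

Direct runoff: 0.0, 3.0, 19.0, 45.0, 60.0, 82.0, 114.0, 163.0, 209.0, 180.0, 155.0, 0.0 cfs; ΣQ_DR = 1030 cfs.
V = ΣQ_DR · Δt = 1030 × 7200 s = 7.416 × 10^6 ft³.
Over A = 3.45 mi², depth = V / A = 0.925 in.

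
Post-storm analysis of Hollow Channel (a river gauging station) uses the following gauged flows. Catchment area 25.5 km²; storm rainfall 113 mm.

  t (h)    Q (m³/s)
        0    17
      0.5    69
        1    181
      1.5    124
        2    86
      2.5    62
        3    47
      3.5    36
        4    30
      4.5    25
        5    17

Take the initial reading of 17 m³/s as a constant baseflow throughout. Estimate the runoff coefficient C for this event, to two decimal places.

C ≈ 0.32

ΣQ_DR = 507.0 m³/s; V = ΣQ_DR·Δt = 9.126 × 10^5 m³.
Runoff depth d = V / A = 35.79 mm.
C = d / P = 35.79 / 113 = 0.32.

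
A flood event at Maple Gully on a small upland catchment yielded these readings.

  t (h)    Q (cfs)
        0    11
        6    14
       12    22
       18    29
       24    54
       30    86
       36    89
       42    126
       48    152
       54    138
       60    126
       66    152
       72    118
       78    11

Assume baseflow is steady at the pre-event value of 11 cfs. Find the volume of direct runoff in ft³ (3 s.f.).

Direct-runoff ordinates (Q − Q_b): 0.0, 3.0, 11.0, 18.0, 43.0, 75.0, 78.0, 115.0, 141.0, 127.0, 115.0, 141.0, 107.0, 0.0 cfs.
ΣQ_DR = 974.0 cfs.
With Δt = 6 h = 21600 s, V = ΣQ_DR · Δt = 974.0 × 21600 = 2.10 × 10^7 ft³.

V ≈ 2.10 × 10^7 ft³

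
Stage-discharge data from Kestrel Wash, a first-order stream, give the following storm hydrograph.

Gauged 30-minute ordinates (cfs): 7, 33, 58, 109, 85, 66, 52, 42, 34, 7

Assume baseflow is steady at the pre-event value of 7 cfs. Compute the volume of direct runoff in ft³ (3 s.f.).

Direct-runoff ordinates (Q − Q_b): 0.0, 26.0, 51.0, 102.0, 78.0, 59.0, 45.0, 35.0, 27.0, 0.0 cfs.
ΣQ_DR = 423.0 cfs.
With Δt = 0.5 h = 1800 s, V = ΣQ_DR · Δt = 423.0 × 1800 = 7.61 × 10^5 ft³.

V ≈ 7.61 × 10^5 ft³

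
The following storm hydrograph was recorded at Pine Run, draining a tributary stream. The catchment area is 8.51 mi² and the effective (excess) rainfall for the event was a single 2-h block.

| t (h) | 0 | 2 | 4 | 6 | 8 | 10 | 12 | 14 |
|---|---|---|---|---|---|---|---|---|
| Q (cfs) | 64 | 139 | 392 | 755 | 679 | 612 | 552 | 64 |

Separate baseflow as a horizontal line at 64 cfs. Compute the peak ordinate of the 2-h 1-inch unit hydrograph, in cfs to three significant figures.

Direct runoff: 0.0, 75.0, 328.0, 691.0, 615.0, 548.0, 488.0, 0.0 cfs; ΣQ_DR = 2745 cfs, peak = 691.0 cfs.
Runoff depth d = ΣQ_DR·Δt / A = 2745 × 7200 / (8.51 mi²) = 0.9997 in.
The 1-inch UH is the DRH scaled by (1 in)/d, so U_p = 691.0 × 1/0.9997 = 691 cfs.

U_p ≈ 691 cfs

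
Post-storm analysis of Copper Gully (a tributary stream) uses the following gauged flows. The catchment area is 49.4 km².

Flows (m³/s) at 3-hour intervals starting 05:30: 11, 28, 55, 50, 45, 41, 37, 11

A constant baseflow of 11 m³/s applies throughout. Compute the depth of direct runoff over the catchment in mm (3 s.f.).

d ≈ 41.5 mm

Direct runoff: 0.0, 17.0, 44.0, 39.0, 34.0, 30.0, 26.0, 0.0 m³/s; ΣQ_DR = 190.0 m³/s.
V = ΣQ_DR · Δt = 190.0 × 10800 s = 2.052 × 10^6 m³.
Over A = 49.4 km², depth = V / A = 41.5 mm.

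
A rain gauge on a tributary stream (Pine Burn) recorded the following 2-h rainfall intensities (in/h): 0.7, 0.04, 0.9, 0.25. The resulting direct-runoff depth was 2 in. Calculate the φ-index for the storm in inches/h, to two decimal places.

Only the 2 blocks with intensity above φ contribute runoff: 0.7, 0.9 in/h.
Σ(I−φ)·Δt = d  ⇒  (0.7+0.9 − 2φ)·2 = 2
φ = (1.600 − 2/2) / 2 = 0.30 in/h.

φ ≈ 0.30 in/h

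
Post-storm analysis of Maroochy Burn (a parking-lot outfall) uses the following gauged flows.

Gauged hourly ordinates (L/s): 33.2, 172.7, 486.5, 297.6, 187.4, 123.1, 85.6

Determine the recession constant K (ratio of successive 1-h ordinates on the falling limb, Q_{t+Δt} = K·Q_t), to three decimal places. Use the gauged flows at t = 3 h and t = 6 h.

Using the recession-limb readings at t = 3 h and t = 6 h: Q falls from 297.6 to 85.6 L/s over 3 intervals.
K = (Q₂/Q₁)^(1/3) = (85.6/297.6)^(1/3) = 0.660.

K ≈ 0.660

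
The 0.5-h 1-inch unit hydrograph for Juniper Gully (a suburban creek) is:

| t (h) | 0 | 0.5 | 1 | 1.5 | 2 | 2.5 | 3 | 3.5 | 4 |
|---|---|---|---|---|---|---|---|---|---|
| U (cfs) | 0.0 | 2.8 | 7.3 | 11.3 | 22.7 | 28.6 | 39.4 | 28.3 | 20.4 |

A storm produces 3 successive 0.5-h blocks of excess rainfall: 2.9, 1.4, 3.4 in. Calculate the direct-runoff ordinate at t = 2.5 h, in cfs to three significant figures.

Q ≈ 153 cfs

By discrete convolution, Q_j = Σ (P_i / 1 in) · U_{j−i}.
At t = 2.5 h (j=5): Q = (2.9/1)·28.6 + (1.4/1)·22.7 + (3.4/1)·11.3 = 153 cfs.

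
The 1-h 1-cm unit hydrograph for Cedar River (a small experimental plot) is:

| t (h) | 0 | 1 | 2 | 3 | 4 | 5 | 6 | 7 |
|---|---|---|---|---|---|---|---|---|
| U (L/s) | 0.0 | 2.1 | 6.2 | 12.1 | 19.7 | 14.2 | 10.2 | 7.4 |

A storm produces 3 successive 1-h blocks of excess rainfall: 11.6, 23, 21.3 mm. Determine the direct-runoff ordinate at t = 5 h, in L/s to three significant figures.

Q ≈ 87.6 L/s

By discrete convolution, Q_j = Σ (P_i / 10 mm) · U_{j−i}.
At t = 5 h (j=5): Q = (11.6/10)·14.2 + (23/10)·19.7 + (21.3/10)·12.1 = 87.6 L/s.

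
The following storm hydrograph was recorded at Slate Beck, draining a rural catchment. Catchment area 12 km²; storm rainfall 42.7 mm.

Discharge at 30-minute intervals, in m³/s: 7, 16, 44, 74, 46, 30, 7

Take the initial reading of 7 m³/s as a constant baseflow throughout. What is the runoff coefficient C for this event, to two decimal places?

ΣQ_DR = 175.0 m³/s; V = ΣQ_DR·Δt = 3.150 × 10^5 m³.
Runoff depth d = V / A = 26.25 mm.
C = d / P = 26.25 / 42.7 = 0.61.

C ≈ 0.61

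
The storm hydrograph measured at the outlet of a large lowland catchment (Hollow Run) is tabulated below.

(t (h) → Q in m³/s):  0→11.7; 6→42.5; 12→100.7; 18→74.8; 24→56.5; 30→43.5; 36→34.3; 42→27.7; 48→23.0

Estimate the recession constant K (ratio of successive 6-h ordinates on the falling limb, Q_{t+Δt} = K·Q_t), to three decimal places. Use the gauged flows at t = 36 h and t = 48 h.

K ≈ 0.819

Using the recession-limb readings at t = 36 h and t = 48 h: Q falls from 34.3 to 23.0 m³/s over 2 intervals.
K = (Q₂/Q₁)^(1/2) = (23.0/34.3)^(1/2) = 0.819.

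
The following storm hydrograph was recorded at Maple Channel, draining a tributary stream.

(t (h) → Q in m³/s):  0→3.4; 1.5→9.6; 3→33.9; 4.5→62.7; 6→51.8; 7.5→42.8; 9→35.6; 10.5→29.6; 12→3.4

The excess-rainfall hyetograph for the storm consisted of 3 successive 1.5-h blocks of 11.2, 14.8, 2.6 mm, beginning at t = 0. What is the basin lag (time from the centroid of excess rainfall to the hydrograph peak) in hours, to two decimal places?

Centroid of excess rainfall: t_c = Σ P_i·t̄_i / ΣP_i = 1.7990 h (block centres at 0.75, 2.25, 3.75 h).
Hydrograph peak occurs at t = 4.5 h, so basin lag t_L = 4.5 − 1.7990 = 2.70 h.

t_L ≈ 2.70 h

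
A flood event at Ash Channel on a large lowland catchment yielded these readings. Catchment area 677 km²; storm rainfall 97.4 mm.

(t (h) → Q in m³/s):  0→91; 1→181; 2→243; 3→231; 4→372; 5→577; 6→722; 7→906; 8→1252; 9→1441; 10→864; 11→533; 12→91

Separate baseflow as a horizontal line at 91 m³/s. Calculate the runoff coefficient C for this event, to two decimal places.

ΣQ_DR = 6321 m³/s; V = ΣQ_DR·Δt = 2.276 × 10^7 m³.
Runoff depth d = V / A = 33.61 mm.
C = d / P = 33.61 / 97.4 = 0.35.

C ≈ 0.35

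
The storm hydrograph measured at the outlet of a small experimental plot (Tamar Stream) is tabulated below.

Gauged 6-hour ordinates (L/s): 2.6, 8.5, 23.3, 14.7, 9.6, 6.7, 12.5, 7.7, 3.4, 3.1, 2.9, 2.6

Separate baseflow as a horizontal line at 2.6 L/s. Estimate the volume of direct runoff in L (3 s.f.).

Direct-runoff ordinates (Q − Q_b): 0.0, 5.9, 20.7, 12.1, 7.0, 4.1, 9.9, 5.1, 0.8, 0.5, 0.3, 0.0 L/s.
ΣQ_DR = 66.40 L/s.
With Δt = 6 h = 21600 s, V = ΣQ_DR · Δt = 66.40 × 21600 = 1.43 × 10^6 L.

V ≈ 1.43 × 10^6 L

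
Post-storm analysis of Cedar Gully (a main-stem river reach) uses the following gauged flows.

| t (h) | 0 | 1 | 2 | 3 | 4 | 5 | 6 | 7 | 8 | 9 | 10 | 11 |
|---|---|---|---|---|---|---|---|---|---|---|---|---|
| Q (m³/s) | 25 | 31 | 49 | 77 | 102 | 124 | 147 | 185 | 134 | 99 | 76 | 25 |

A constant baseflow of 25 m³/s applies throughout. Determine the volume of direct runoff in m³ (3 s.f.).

V ≈ 2.79 × 10^6 m³

Direct-runoff ordinates (Q − Q_b): 0.0, 6.0, 24.0, 52.0, 77.0, 99.0, 122.0, 160.0, 109.0, 74.0, 51.0, 0.0 m³/s.
ΣQ_DR = 774.0 m³/s.
With Δt = 1 h = 3600 s, V = ΣQ_DR · Δt = 774.0 × 3600 = 2.79 × 10^6 m³.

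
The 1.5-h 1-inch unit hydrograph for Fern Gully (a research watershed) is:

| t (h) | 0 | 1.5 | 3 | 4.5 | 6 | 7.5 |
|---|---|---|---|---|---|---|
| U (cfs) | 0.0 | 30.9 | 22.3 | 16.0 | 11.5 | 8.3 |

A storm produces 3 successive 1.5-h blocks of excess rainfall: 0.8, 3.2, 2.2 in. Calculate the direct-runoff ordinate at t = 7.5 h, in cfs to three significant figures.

Q ≈ 78.6 cfs

By discrete convolution, Q_j = Σ (P_i / 1 in) · U_{j−i}.
At t = 7.5 h (j=5): Q = (0.8/1)·8.3 + (3.2/1)·11.5 + (2.2/1)·16.0 = 78.6 cfs.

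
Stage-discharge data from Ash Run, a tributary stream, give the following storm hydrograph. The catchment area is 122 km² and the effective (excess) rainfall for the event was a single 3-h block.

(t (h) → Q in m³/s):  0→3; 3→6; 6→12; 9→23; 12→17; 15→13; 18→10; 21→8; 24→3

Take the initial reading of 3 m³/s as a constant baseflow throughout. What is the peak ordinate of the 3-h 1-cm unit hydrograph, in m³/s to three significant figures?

U_p ≈ 33.2 m³/s

Direct runoff: 0.0, 3.0, 9.0, 20.0, 14.0, 10.0, 7.0, 5.0, 0.0 m³/s; ΣQ_DR = 68.00 m³/s, peak = 20.0 m³/s.
Runoff depth d = ΣQ_DR·Δt / A = 68.00 × 10800 / (122 km²) = 6.020 mm.
The 1-cm UH is the DRH scaled by (10 mm)/d, so U_p = 20.0 × 10/6.020 = 33.2 m³/s.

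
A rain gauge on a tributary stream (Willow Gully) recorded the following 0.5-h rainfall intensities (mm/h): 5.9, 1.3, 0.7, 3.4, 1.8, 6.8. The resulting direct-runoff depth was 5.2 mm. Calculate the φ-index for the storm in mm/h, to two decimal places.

φ ≈ 1.90 mm/h

Only the 3 blocks with intensity above φ contribute runoff: 5.9, 3.4, 6.8 mm/h.
Σ(I−φ)·Δt = d  ⇒  (5.9+3.4+6.8 − 3φ)·0.5 = 5.2
φ = (16.10 − 5.2/0.5) / 3 = 1.90 mm/h.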